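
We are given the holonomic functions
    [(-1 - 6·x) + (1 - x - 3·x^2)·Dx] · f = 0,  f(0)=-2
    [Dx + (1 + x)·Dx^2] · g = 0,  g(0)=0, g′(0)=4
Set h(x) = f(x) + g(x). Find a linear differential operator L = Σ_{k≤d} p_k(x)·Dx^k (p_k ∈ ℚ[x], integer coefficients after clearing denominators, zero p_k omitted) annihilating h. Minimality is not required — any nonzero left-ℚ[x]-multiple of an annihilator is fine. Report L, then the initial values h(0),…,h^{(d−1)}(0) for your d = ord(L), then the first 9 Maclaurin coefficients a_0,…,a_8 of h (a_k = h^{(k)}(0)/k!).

f: a_k = -2, -2, -8, -14, -38, -80, -194, -434, -1016, …
g: a_k = 0, 4, -2, 4/3, -1, 4/5, -2/3, 4/7, -1/2, …
Sum ⇒ L₀ = lclm(L_f,L_g) in ℚ(x)⟨Dx⟩.
L = (58 + 350·x + 636·x^2 + 756·x^3 + 324·x^4)·Dx + (40 + 364·x + 976·x^2 + 1632·x^3 + 1530·x^4 + 540·x^5)·Dx^2 + (-9 - 31·x - 27·x^2 + 115·x^3 + 345·x^4 + 333·x^5 + 108·x^6)·Dx^3  (order 3).
h: a_k = -2, 2, -10, -38/3, -39, -396/5, -584/3, -3034/7, -2033/2, …
ICs: h(0) = -2, h′(0) = 2, h′′(0) = -20.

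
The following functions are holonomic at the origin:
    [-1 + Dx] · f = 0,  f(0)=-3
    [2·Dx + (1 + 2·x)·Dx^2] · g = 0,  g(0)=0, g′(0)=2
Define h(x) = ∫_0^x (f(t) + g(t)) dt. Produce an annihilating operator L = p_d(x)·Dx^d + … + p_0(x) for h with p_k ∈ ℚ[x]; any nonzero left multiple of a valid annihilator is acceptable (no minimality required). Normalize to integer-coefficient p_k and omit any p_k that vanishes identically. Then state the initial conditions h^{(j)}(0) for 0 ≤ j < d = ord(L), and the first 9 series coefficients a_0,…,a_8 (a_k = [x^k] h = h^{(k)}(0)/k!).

f: a_k = -3, -3, -3/2, -1/2, -1/8, -1/40, -1/240, -1/1680, -1/13440, …
g: a_k = 0, 2, -2, 8/3, -4, 32/5, -32/3, 128/7, -32, …
L₀ := lclm(L_f,L_g); ord L₀ ≤ 1+2.
h=∫h₀ ⇒ L = L₀·Dx.
L = (-10 - 4·x)·Dx^2 + (7 - 4·x - 4·x^2)·Dx^3 + (3 + 8·x + 4·x^2)·Dx^4  (order 4).
h: a_k = 0, -3, -1/2, -7/6, 13/24, -33/40, 17/16, -2561/1680, 30719/13440, …
ICs: h(0) = 0, h′(0) = -3, h′′(0) = -1, h′′′(0) = -7.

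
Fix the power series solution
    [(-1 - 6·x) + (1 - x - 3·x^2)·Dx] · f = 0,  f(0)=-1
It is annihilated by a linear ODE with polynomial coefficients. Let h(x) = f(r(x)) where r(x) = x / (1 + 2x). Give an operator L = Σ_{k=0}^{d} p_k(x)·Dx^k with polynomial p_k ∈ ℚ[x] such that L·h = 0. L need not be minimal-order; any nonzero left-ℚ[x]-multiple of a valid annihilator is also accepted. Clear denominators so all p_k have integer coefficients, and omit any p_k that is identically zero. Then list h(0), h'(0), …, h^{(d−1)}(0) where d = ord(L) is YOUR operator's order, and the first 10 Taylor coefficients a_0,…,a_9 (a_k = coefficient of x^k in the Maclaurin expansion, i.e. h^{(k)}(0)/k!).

f: a_k = -1, -1, -4, -7, -19, -40, -97, -217, -508, -1159, …
h₀=f(r): pull back L_f along r ⇒ L₀.
L = (1 + 8·x) + (-1 - 5·x - 5·x^2 + 2·x^3)·Dx  (order 1).
h: a_k = -1, -1, -2, 5, -17, 56, -185, 611, -2018, 6665, …
ICs: h(0) = -1.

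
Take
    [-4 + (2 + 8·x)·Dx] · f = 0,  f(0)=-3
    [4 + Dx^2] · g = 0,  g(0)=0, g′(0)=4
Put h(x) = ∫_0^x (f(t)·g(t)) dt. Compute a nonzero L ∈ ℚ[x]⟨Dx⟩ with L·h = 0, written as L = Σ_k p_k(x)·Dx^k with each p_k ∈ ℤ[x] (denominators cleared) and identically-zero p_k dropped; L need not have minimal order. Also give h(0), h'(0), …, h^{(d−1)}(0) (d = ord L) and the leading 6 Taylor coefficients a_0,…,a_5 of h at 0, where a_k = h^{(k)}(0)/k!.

f: a_k = -3, -6, 6, -12, 30, -84, …
g: a_k = 0, 4, 0, -8/3, 0, 8/15, …
Product ⇒ symmetric product L₀, ord ≤ 2.
Integrate: L := L₀·Dx.
L = (16 + 32·x + 64·x^2)·Dx + (-4 - 16·x)·Dx^2 + (1 + 8·x + 16·x^2)·Dx^3  (order 3).
h: a_k = 0, 0, -6, -8, 8, -32/5, …
ICs: h(0) = 0, h′(0) = 0, h′′(0) = -12.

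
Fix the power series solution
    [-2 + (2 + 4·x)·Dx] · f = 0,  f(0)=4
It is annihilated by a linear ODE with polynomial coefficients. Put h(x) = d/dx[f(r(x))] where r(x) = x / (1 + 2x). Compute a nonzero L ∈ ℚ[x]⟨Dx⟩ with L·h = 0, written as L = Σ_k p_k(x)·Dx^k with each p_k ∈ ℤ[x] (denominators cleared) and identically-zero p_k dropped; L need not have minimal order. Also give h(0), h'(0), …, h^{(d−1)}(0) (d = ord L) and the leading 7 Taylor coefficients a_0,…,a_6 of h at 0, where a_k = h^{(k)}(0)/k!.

f: a_k = 4, 4, -2, 2, -5/2, 7/2, -21/4, …
L₀ from L_f via x↦r, Dx↦r'^{-1}Dx.
Derive L from L₀ (diff closure).
L = (-5 - 16·x) + (-1 - 6·x - 8·x^2)·Dx  (order 1).
h: a_k = 4, -20, 78, -282, 1995/2, -7059/2, 50435/4, …
ICs: h(0) = 4.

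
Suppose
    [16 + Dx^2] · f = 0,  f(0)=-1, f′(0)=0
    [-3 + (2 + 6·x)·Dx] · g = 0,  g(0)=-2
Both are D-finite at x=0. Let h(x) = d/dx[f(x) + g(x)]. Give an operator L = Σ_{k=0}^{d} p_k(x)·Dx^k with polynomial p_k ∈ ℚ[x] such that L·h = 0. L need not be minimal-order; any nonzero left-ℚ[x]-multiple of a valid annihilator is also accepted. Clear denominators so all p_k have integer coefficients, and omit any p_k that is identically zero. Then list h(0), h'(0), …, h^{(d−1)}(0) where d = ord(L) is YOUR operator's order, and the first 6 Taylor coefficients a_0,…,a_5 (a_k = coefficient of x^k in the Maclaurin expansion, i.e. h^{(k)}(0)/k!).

L = (-9552 - 18432·x - 27648·x^2) + (-2912 - 21024·x - 55296·x^2 - 55296·x^3)·Dx + (-597 - 1152·x - 1728·x^2)·Dx^2 + (-182 - 1314·x - 3456·x^2 - 3456·x^3)·Dx^3  (order 3).
h: a_k = -3, 41/2, -81/8, -833/48, -8505/128, 819977/3840, …
ICs: h(0) = -3, h′(0) = 41/2, h′′(0) = -81/4.

f: a_k = -1, 0, 8, 0, -32/3, 0, …
g: a_k = -2, -3, 9/4, -27/8, 405/64, -1701/128, …
Sum ⇒ L₀ = lclm(L_f,L_g) in ℚ(x)⟨Dx⟩.
h₀' ⇒ L via d/dx closure of L₀.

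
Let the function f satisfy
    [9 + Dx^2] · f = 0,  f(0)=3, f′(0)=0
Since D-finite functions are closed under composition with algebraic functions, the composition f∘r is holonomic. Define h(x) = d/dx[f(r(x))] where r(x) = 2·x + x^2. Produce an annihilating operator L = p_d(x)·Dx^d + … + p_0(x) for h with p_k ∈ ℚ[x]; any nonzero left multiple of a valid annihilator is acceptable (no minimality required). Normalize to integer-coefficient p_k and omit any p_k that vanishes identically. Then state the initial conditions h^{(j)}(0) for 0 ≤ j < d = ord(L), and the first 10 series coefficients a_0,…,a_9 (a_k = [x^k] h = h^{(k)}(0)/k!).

f: a_k = 3, 0, -27/2, 0, 81/8, 0, -243/80, 0, 2187/4480, 0, …
h₀=f(r): pull back L_f along r ⇒ L₀.
Derive L from L₀ (diff closure).
L = (39 + 144·x + 216·x^2 + 144·x^3 + 36·x^4) + (-3 - 3·x)·Dx + (1 + 2·x + x^2)·Dx^2  (order 2).
h: a_k = 0, -108, -162, 594, 1620, 1458/5, -17577/5, -166293/35, 4374/35, 449793/70, …
ICs: h(0) = 0, h′(0) = -108.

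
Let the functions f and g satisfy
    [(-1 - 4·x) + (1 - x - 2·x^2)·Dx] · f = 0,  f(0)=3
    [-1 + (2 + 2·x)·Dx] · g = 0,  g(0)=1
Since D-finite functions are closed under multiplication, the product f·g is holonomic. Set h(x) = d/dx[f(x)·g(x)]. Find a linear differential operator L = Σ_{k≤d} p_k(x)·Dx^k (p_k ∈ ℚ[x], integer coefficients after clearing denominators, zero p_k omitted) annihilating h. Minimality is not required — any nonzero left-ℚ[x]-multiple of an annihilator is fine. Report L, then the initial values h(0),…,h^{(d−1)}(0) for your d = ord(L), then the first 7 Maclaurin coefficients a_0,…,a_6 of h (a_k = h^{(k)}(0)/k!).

f: a_k = 3, 3, 9, 15, 33, 63, 129, …
g: a_k = 1, 1/2, -1/8, 1/16, -5/128, 7/256, -21/1024, …
Product ⇒ symmetric product L₀, ord ≤ 1.
Differentiate: ansatz ord ≤ ord L₀ ⇒ L.
L = (9 + 20·x + 20·x^2) + (-2 - 2·x + 8·x^2 + 8·x^3)·Dx  (order 1).
h: a_k = 9/2, 81/4, 927/16, 5049/32, 100035/256, 482247/512, 4491963/2048, …
ICs: h(0) = 9/2.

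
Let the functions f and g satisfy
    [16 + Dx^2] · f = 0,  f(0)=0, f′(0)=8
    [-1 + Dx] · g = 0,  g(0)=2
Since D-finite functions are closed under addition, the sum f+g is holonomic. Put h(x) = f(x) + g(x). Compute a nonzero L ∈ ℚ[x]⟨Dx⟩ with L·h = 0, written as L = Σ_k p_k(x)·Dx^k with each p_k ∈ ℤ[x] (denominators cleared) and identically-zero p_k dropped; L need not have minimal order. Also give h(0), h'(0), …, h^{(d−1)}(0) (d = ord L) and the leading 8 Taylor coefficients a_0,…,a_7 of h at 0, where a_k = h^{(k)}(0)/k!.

f: a_k = 0, 8, 0, -64/3, 0, 256/15, 0, -2048/315, …
g: a_k = 2, 2, 1, 1/3, 1/12, 1/60, 1/360, 1/2520, …
f+g: L₀ = lclm(L_f,L_g), ord ≤ 2+1.
L = -16 + 16·Dx - Dx^2 + Dx^3  (order 3).
h: a_k = 2, 10, 1, -21, 1/12, 205/12, 1/360, -5461/840, …
ICs: h(0) = 2, h′(0) = 10, h′′(0) = 2.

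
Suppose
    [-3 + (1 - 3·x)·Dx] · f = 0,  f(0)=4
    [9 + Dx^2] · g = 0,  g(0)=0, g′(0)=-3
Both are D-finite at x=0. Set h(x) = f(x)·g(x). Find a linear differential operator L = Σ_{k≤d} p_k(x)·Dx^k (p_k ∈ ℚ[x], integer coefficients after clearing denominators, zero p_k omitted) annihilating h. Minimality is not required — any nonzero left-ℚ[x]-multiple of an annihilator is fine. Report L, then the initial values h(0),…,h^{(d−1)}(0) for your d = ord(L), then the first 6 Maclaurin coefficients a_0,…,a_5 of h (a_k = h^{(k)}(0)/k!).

L = (-9 + 27·x) + 6·Dx + (-1 + 3·x)·Dx^2  (order 2).
h: a_k = 0, -12, -36, -90, -270, -8181/10, …
ICs: h(0) = 0, h′(0) = -12.

f: a_k = 4, 12, 36, 108, 324, 972, …
g: a_k = 0, -3, 0, 9/2, 0, -81/40, …
f·g: L₀ = L_f ⊗_s L_g, ord ≤ 1·2.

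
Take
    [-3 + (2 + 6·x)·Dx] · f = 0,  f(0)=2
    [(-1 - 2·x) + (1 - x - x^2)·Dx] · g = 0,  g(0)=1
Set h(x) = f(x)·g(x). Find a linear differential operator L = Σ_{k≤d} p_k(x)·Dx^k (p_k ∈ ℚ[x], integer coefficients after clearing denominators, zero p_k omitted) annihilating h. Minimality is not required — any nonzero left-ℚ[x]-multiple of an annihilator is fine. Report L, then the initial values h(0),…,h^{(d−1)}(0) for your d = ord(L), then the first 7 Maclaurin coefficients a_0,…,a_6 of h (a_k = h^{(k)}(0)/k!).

f: a_k = 2, 3, -9/4, 27/8, -405/64, 1701/128, -15309/512, …
g: a_k = 1, 1, 2, 3, 5, 8, 13, …
f·g: L₀ = L_f ⊗_s L_g, ord ≤ 1·1.
L = (5 + 7·x + 9·x^2) + (-2 - 4·x + 8·x^2 + 6·x^3)·Dx  (order 1).
h: a_k = 2, 5, 19/4, 105/8, 739/64, 4859/128, 10039/512, …
ICs: h(0) = 2.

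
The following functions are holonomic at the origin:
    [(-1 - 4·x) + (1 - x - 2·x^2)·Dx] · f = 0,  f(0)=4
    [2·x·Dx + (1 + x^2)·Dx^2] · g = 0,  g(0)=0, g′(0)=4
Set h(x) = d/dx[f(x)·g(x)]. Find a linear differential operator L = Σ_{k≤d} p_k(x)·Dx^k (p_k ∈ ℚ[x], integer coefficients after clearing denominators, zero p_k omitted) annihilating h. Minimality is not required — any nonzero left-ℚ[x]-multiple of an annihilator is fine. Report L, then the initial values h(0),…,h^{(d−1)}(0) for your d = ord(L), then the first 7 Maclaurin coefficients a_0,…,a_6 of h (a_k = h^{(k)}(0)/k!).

L = (18 + 90·x^2 + 48·x^3 + 144·x^4) + (7 + 30·x + 27·x^2 + 82·x^3 + 48·x^4 + 96·x^5)·Dx + (-2 + x - 3·x^2 + 9·x^3 + 11·x^4 + 8·x^5 + 12·x^6)·Dx^2  (order 2).
h: a_k = 16, 32, 128, 896/3, 816, 9376/5, 66848/15, …
ICs: h(0) = 16, h′(0) = 32.

f: a_k = 4, 4, 12, 20, 44, 84, 172, …
g: a_k = 0, 4, 0, -4/3, 0, 4/5, 0, …
Product ⇒ symmetric product L₀, ord ≤ 2.
h₀' ⇒ L via d/dx closure of L₀.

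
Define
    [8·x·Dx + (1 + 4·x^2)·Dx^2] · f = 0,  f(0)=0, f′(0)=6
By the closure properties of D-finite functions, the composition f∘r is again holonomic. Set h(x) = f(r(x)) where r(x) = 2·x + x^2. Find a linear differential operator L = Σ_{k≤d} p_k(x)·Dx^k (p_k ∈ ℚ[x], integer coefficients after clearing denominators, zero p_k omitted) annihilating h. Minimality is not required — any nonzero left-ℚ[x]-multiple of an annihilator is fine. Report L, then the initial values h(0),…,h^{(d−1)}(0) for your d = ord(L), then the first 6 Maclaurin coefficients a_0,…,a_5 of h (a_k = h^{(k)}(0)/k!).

L = (-1 + 32·x + 64·x^2 + 48·x^3 + 12·x^4)·Dx + (1 + x + 16·x^2 + 32·x^3 + 20·x^4 + 4·x^5)·Dx^2  (order 2).
h: a_k = 0, 12, 6, -64, -96, 2832/5, …
ICs: h(0) = 0, h′(0) = 12.

f: a_k = 0, 6, 0, -8, 0, 96/5, …
L₀ from L_f via x↦r, Dx↦r'^{-1}Dx.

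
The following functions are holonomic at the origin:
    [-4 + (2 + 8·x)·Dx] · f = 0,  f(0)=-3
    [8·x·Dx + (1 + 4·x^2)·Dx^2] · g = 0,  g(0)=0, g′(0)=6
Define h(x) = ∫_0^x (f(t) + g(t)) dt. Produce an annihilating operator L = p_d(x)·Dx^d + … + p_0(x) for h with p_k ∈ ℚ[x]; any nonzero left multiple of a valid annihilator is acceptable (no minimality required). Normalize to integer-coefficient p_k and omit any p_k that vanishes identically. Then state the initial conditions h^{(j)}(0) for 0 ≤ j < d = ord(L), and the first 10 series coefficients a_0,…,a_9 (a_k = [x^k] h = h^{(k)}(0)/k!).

f: a_k = -3, -6, 6, -12, 30, -84, 252, -792, 2574, -8580, …
g: a_k = 0, 6, 0, -8, 0, 96/5, 0, -384/7, 0, 512/3, …
Weyl lclm of L_f,L_g ⇒ L₀ (ord ≤ 3).
h=∫₀ˣh₀: take L = L₀·Dx.
L = (-8 - 80·x + 96·x^2 + 192·x^3)·Dx^2 + (-10 - 32·x - 64·x^2 + 384·x^3 + 672·x^4)·Dx^3 + (-1 + 24·x^2 + 48·x^3 + 112·x^4 + 192·x^5)·Dx^4  (order 4).
h: a_k = 0, -3, 0, 2, -5, 6, -54/5, 36, -741/7, 286, …
ICs: h(0) = 0, h′(0) = -3, h′′(0) = 0, h′′′(0) = 12.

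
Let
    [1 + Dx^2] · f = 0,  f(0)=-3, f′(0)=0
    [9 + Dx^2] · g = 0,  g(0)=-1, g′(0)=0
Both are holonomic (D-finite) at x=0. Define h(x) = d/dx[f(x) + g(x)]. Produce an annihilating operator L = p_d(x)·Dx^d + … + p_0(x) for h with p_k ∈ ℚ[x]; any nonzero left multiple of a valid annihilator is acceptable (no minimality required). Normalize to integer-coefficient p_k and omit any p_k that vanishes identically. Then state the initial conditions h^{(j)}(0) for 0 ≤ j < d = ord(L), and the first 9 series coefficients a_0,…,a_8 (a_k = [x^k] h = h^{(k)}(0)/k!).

L = 9 + 10·Dx^2 + Dx^4  (order 4).
h: a_k = 0, 12, 0, -14, 0, 61/10, 0, -547/420, 0, …
ICs: h(0) = 0, h′(0) = 12, h′′(0) = 0, h′′′(0) = -84.

f: a_k = -3, 0, 3/2, 0, -1/8, 0, 1/240, 0, -1/13440, …
g: a_k = -1, 0, 9/2, 0, -27/8, 0, 81/80, 0, -729/4480, …
Sum ⇒ L₀ = lclm(L_f,L_g) in ℚ(x)⟨Dx⟩.
h₀' ⇒ L via d/dx closure of L₀.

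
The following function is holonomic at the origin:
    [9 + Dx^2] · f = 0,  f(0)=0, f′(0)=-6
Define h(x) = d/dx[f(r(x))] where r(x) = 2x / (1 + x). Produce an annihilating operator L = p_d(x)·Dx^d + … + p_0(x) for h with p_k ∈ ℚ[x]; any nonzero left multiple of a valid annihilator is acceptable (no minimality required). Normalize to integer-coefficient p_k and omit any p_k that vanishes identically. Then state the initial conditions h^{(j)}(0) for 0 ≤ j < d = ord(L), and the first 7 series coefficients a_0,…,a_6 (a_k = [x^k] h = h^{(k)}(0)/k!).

f: a_k = 0, -6, 0, 9, 0, -81/20, 0, …
h₀=f(r): pull back L_f along r ⇒ L₀.
Differentiate: ansatz ord ≤ ord L₀ ⇒ L.
L = (42 + 12·x + 6·x^2) + (6 + 18·x + 18·x^2 + 6·x^3)·Dx + (1 + 4·x + 6·x^2 + 4·x^3 + x^4)·Dx^2  (order 2).
h: a_k = -12, 24, 180, -816, 1452, -360, -26772/5, …
ICs: h(0) = -12, h′(0) = 24.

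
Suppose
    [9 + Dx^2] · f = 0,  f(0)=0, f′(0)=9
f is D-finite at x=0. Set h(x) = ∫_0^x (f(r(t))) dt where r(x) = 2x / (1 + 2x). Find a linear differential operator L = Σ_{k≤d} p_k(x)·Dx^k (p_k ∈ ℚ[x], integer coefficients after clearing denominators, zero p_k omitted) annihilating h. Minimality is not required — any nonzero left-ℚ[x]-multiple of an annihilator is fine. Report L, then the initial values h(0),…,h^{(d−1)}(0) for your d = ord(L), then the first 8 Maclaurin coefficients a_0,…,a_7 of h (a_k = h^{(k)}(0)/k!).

f: a_k = 0, 9, 0, -27/2, 0, 243/40, 0, -729/560, …
f∘r: x↦r, Dx↦Dx/r' in L_f ⇒ L₀.
Integrate: L := L₀·Dx.
L = 36·Dx + (4 + 24·x + 48·x^2 + 32·x^3)·Dx^2 + (1 + 8·x + 24·x^2 + 32·x^3 + 16·x^4)·Dx^3  (order 3).
h: a_k = 0, 0, 9, -12, -9, 504/5, -1758/5, 6120/7, …
ICs: h(0) = 0, h′(0) = 0, h′′(0) = 18.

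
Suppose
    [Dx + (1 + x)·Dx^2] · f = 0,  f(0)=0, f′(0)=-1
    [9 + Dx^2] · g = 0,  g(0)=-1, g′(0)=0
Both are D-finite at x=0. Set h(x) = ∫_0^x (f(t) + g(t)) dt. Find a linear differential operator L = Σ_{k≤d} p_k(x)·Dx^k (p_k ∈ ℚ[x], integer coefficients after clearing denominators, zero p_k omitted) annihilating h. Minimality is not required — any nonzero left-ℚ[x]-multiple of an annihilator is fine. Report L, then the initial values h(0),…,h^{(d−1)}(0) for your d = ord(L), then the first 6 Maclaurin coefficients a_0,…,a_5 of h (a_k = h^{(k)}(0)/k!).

f: a_k = 0, -1, 1/2, -1/3, 1/4, -1/5, …
g: a_k = -1, 0, 9/2, 0, -27/8, 0, …
Sum ⇒ L₀ = lclm(L_f,L_g) in ℚ(x)⟨Dx⟩.
h=∫h₀ ⇒ L = L₀·Dx.
L = (135 + 162·x + 81·x^2)·Dx^2 + (99 + 261·x + 243·x^2 + 81·x^3)·Dx^3 + (15 + 18·x + 9·x^2)·Dx^4 + (11 + 29·x + 27·x^2 + 9·x^3)·Dx^5  (order 5).
h: a_k = 0, -1, -1/2, 5/3, -1/12, -5/8, …
ICs: h(0) = 0, h′(0) = -1, h′′(0) = -1, h′′′(0) = 10, h′′′′(0) = -2.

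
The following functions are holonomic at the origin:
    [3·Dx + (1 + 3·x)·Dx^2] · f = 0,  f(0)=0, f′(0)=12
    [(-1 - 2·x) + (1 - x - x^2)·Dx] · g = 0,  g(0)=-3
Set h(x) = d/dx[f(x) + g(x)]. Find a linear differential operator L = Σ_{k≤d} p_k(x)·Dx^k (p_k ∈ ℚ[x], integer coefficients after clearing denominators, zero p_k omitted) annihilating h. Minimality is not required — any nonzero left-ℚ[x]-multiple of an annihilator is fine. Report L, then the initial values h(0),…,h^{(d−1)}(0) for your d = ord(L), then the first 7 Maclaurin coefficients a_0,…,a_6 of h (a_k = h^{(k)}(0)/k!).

L = (-126 - 342·x - 468·x^2 - 180·x^3 - 108·x^4) + (-156·x - 576·x^2 - 672·x^3 - 378·x^4 - 180·x^5)·Dx + (7 + 35·x + 29·x^2 - 63·x^3 - 99·x^4 - 93·x^5 - 36·x^6)·Dx^2  (order 2).
h: a_k = 9, -48, 81, -384, 852, -3150, 8307, …
ICs: h(0) = 9, h′(0) = -48.

f: a_k = 0, 12, -18, 36, -81, 972/5, -486, …
g: a_k = -3, -3, -6, -9, -15, -24, -39, …
Weyl lclm of L_f,L_g ⇒ L₀ (ord ≤ 3).
Differentiate: ansatz ord ≤ ord L₀ ⇒ L.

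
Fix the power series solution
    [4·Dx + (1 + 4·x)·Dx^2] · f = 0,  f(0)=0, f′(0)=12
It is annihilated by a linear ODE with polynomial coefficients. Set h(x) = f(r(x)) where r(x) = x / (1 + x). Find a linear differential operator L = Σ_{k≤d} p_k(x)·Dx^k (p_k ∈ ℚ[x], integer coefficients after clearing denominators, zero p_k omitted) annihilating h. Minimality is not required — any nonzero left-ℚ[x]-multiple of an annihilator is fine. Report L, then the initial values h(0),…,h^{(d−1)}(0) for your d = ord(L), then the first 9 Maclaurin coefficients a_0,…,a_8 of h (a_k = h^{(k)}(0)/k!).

f: a_k = 0, 12, -24, 64, -192, 3072/5, -2048, 49152/7, -24576, …
f∘r: x↦r, Dx↦Dx/r' in L_f ⇒ L₀.
L = (6 + 10·x)·Dx + (1 + 6·x + 5·x^2)·Dx^2  (order 2).
h: a_k = 0, 12, -36, 124, -468, 9372/5, -7812, 234372/7, -146484, …
ICs: h(0) = 0, h′(0) = 12.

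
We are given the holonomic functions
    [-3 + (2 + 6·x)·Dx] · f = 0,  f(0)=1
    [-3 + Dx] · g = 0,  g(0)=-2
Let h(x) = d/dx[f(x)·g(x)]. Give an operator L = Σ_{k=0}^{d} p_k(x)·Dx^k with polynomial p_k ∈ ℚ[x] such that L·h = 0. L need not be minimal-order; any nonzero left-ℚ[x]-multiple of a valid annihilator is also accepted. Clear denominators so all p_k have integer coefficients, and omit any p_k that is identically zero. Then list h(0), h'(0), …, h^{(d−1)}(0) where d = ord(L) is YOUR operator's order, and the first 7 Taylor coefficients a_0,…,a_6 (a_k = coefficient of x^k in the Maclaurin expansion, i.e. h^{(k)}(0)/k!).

f: a_k = 1, 3/2, -9/8, 27/16, -405/128, 1701/256, -15309/1024, …
g: a_k = -2, -6, -9, -9, -27/4, -81/20, -81/40, …
Product ⇒ symmetric product L₀, ord ≤ 1.
Differentiate: ansatz ord ≤ ord L₀ ⇒ L.
L = (7 + 36·x + 36·x^2) + (-2 - 10·x - 12·x^2)·Dx  (order 1).
h: a_k = -9, -63/2, -459/8, -891/16, -8667/128, 21627/1280, -818667/5120, …
ICs: h(0) = -9.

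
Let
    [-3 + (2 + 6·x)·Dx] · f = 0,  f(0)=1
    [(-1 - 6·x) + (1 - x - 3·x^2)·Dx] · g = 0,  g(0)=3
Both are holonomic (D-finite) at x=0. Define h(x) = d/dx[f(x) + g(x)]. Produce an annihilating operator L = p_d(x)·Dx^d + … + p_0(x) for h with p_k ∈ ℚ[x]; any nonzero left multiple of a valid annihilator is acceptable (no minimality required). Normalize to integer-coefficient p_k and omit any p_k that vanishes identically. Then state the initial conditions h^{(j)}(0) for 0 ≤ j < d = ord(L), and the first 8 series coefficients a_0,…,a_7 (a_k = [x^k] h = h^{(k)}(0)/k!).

L = (-468 - 2754·x - 7452·x^2 - 6804·x^3 - 7290·x^4) + (-141 - 2052·x - 10179·x^2 - 21384·x^3 - 26001·x^4 - 21870·x^5)·Dx + (38 + 274·x + 546·x^2 - 234·x^3 - 2970·x^4 - 6642·x^5 - 4860·x^6)·Dx^2  (order 2).
h: a_k = 9/2, 87/4, 1089/16, 6891/32, 162105/256, 848025/512, 9837933/2048, 47123763/4096, …
ICs: h(0) = 9/2, h′(0) = 87/4.

f: a_k = 1, 3/2, -9/8, 27/16, -405/128, 1701/256, -15309/1024, 72171/2048, …
g: a_k = 3, 3, 12, 21, 57, 120, 291, 651, …
Sum ⇒ L₀ = lclm(L_f,L_g) in ℚ(x)⟨Dx⟩.
h=h₀': d/dx-closure on L₀ ⇒ L.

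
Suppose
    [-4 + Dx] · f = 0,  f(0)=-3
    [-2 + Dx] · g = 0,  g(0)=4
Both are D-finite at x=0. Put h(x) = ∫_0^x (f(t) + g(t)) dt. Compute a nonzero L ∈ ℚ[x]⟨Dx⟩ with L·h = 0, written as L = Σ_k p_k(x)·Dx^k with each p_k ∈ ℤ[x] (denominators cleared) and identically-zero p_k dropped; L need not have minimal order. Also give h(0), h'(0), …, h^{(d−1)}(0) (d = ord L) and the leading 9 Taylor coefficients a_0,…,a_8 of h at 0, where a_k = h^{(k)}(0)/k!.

f: a_k = -3, -12, -24, -32, -32, -128/5, -256/15, -1024/105, -512/105, …
g: a_k = 4, 8, 8, 16/3, 8/3, 16/15, 16/45, 32/315, 8/315, …
Sum ⇒ L₀ = lclm(L_f,L_g) in ℚ(x)⟨Dx⟩.
h=∫₀ˣh₀: take L = L₀·Dx.
L = 8·Dx - 6·Dx^2 + Dx^3  (order 3).
h: a_k = 0, 1, -2, -16/3, -20/3, -88/15, -184/45, -752/315, -76/63, …
ICs: h(0) = 0, h′(0) = 1, h′′(0) = -4.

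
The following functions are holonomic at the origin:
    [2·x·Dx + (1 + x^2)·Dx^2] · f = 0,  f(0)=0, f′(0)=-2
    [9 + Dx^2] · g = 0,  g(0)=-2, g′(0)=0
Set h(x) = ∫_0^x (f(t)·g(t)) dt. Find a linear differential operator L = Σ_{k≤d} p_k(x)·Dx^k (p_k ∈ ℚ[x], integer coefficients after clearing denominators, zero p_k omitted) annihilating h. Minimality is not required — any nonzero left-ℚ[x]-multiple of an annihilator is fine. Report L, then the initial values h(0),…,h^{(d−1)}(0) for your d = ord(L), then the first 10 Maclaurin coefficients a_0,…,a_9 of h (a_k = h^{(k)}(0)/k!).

L = (1170 + 3834·x^2 + 4779·x^4 + 2916·x^6 + 729·x^8)·Dx + (396·x + 1044·x^3 + 972·x^5 + 324·x^7)·Dx^2 + (220 + 768·x^2 + 1026·x^4 + 648·x^6 + 162·x^8)·Dx^3 + (44·x + 116·x^3 + 108·x^5 + 36·x^7)·Dx^4 + (10 + 38·x^2 + 55·x^4 + 36·x^6 + 9·x^8)·Dx^5  (order 5).
h: a_k = 0, 0, 2, 0, -29/6, 0, 203/60, 0, -1781/1120, 0, …
ICs: h(0) = 0, h′(0) = 0, h′′(0) = 4, h′′′(0) = 0, h′′′′(0) = -116.

f: a_k = 0, -2, 0, 2/3, 0, -2/5, 0, 2/7, 0, -2/9, …
g: a_k = -2, 0, 9, 0, -27/4, 0, 81/40, 0, -729/2240, 0, …
h₀=f·g: eliminate ⇒ L₀, order ≤ 2·2.
h=∫₀ˣh₀: take L = L₀·Dx.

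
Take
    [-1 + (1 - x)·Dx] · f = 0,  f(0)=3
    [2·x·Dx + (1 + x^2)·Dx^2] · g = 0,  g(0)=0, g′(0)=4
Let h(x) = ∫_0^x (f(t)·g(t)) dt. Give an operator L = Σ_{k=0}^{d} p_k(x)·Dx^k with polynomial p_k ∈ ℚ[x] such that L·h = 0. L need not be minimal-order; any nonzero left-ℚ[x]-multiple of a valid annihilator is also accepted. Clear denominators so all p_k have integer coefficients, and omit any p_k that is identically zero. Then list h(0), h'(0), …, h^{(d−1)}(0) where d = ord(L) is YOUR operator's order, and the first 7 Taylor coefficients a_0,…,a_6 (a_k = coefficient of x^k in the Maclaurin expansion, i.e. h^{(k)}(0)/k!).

f: a_k = 3, 3, 3, 3, 3, 3, 3, …
g: a_k = 0, 4, 0, -4/3, 0, 4/5, 0, …
L₀ := L_f ⊗_s L_g (sym. prod.), ord ≤ 2.
h=∫₀ˣh₀: take L = L₀·Dx.
L = 2·x·Dx + (2 - 2·x + 4·x^2)·Dx^2 + (-1 + x - x^2 + x^3)·Dx^3  (order 3).
h: a_k = 0, 0, 6, 4, 2, 8/5, 26/15, …
ICs: h(0) = 0, h′(0) = 0, h′′(0) = 12.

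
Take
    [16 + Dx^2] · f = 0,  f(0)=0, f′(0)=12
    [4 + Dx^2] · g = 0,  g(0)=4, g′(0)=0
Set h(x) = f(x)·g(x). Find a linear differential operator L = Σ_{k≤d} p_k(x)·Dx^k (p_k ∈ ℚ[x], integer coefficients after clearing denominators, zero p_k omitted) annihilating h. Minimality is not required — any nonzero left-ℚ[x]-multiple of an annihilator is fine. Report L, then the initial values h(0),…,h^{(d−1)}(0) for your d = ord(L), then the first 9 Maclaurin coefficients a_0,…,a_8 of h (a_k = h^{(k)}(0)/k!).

f: a_k = 0, 12, 0, -32, 0, 128/5, 0, -1024/105, 0, …
g: a_k = 4, 0, -8, 0, 8/3, 0, -16/45, 0, 8/315, …
f·g: L₀ = L_f ⊗_s L_g, ord ≤ 2·2.
L = 144 + 40·Dx^2 + Dx^4  (order 4).
h: a_k = 0, 48, 0, -224, 0, 1952/5, 0, -35008/105, 0, …
ICs: h(0) = 0, h′(0) = 48, h′′(0) = 0, h′′′(0) = -1344.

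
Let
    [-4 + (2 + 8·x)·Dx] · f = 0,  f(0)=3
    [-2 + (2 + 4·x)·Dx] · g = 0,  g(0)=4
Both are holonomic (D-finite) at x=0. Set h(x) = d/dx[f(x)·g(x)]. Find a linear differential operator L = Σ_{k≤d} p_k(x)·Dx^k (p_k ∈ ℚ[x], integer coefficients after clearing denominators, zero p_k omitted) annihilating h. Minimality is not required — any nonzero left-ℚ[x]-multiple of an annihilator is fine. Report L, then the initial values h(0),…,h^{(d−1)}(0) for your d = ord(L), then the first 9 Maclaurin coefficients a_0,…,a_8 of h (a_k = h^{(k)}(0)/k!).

f: a_k = 3, 6, -6, 12, -30, 84, -252, 792, -2574, …
g: a_k = 4, 4, -2, 2, -5/2, 7/2, -21/4, 33/4, -429/32, …
L₀ := L_f ⊗_s L_g (sym. prod.), ord ≤ 1.
Differentiate: ansatz ord ≤ ord L₀ ⇒ L.
L = -1 + (-3 - 26·x - 72·x^2 - 64·x^3)·Dx  (order 1).
h: a_k = 36, -12, 54, -222, 1755/2, -6813/2, 52479/4, -201543/4, 6190587/32, …
ICs: h(0) = 36.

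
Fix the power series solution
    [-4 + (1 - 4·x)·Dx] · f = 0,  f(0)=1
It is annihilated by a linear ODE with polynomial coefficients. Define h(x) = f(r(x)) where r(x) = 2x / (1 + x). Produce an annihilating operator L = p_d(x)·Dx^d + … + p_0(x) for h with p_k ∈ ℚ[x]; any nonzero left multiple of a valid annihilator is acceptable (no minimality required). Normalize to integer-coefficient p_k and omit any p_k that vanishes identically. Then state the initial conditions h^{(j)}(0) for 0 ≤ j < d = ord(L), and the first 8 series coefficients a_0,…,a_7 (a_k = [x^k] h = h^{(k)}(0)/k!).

L = 8 + (-1 + 6·x + 7·x^2)·Dx  (order 1).
h: a_k = 1, 8, 56, 392, 2744, 19208, 134456, 941192, …
ICs: h(0) = 1.

f: a_k = 1, 4, 16, 64, 256, 1024, 4096, 16384, …
Substitute x→r, Dx→(1/r')Dx; clear ⇒ L₀.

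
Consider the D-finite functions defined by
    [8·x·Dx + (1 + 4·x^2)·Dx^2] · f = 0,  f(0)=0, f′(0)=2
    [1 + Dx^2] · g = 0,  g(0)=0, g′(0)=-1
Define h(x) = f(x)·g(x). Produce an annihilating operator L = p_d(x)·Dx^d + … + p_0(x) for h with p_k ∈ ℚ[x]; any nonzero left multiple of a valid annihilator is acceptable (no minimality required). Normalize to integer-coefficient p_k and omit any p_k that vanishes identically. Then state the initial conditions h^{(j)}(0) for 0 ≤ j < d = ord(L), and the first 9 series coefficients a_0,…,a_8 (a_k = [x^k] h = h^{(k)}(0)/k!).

f: a_k = 0, 2, 0, -8/3, 0, 32/5, 0, -128/7, 0, …
g: a_k = 0, -1, 0, 1/6, 0, -1/120, 0, 1/5040, 0, …
h₀=f·g: eliminate ⇒ L₀, order ≤ 2·2.
L = (85 + 944·x^2 + 416·x^4 + 256·x^6 + 256·x^8) + (144·x + 704·x^3 + 768·x^5 + 1024·x^7)·Dx + (90 + 992·x^2 + 576·x^4 + 512·x^6 + 512·x^8)·Dx^2 + (144·x + 704·x^3 + 768·x^5 + 1024·x^7)·Dx^3 + (5 + 48·x^2 + 160·x^4 + 256·x^6 + 256·x^8)·Dx^4  (order 4).
h: a_k = 0, 0, -2, 0, 3, 0, -247/36, 0, 155/8, …
ICs: h(0) = 0, h′(0) = 0, h′′(0) = -4, h′′′(0) = 0.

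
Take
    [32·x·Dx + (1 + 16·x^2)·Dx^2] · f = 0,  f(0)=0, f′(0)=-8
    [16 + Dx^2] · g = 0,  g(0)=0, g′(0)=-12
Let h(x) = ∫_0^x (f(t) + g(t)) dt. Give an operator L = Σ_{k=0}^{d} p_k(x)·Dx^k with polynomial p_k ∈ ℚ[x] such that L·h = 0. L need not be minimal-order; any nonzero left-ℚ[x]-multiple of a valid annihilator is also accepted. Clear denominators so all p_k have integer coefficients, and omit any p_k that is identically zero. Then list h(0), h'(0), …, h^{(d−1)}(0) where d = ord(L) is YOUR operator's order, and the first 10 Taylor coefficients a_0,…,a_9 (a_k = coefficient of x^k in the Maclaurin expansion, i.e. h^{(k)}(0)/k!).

L = (-5632·x + 114688·x^3 + 131072·x^5)·Dx^2 + (-16 + 1792·x^2 + 36864·x^4 + 65536·x^6)·Dx^3 + (-352·x + 7168·x^3 + 8192·x^5)·Dx^4 + (-1 + 112·x^2 + 2304·x^4 + 4096·x^6)·Dx^5  (order 5).
h: a_k = 0, 0, -10, 0, 56/3, 0, -1088/15, 0, 61568/105, 0, …
ICs: h(0) = 0, h′(0) = 0, h′′(0) = -20, h′′′(0) = 0, h′′′′(0) = 448.

f: a_k = 0, -8, 0, 128/3, 0, -2048/5, 0, 32768/7, 0, -524288/9, …
g: a_k = 0, -12, 0, 32, 0, -128/5, 0, 1024/105, 0, -2048/945, …
Sum ⇒ L₀ = lclm(L_f,L_g) in ℚ(x)⟨Dx⟩.
Integrate: L := L₀·Dx.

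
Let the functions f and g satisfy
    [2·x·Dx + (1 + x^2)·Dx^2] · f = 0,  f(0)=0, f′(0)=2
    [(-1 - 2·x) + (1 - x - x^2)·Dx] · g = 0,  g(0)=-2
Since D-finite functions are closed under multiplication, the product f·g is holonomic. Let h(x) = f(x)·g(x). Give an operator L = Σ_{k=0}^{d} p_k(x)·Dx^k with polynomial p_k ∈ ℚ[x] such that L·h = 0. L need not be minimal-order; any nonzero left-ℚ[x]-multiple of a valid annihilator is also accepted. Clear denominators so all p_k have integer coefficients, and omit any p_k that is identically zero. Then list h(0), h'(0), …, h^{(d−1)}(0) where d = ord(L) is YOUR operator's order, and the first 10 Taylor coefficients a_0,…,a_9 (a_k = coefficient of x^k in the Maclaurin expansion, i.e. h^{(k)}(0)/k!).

L = (2 + 2·x + 6·x^2) + (2 + 2·x + 4·x^2 + 6·x^3)·Dx + (-1 + x + x^3 + x^4)·Dx^2  (order 2).
h: a_k = 0, -4, -4, -20/3, -32/3, -272/15, -144/5, -4868/105, -7892/105, -7684/63, …
ICs: h(0) = 0, h′(0) = -4.

f: a_k = 0, 2, 0, -2/3, 0, 2/5, 0, -2/7, 0, 2/9, …
g: a_k = -2, -2, -4, -6, -10, -16, -26, -42, -68, -110, …
h₀=f·g: eliminate ⇒ L₀, order ≤ 2·1.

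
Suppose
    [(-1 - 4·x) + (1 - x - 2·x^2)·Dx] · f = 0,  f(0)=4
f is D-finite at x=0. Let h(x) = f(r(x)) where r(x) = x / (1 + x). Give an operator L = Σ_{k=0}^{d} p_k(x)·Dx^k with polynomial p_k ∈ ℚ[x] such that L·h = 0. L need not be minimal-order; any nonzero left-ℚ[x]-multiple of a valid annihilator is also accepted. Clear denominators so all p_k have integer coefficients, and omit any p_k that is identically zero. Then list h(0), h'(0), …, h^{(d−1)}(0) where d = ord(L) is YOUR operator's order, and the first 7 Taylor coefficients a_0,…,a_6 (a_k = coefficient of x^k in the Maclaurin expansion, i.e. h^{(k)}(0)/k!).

f: a_k = 4, 4, 12, 20, 44, 84, 172, …
Change of var in L_f (x↦r) gives L₀.
L = (1 + 5·x) + (-1 - 2·x + x^2 + 2·x^3)·Dx  (order 1).
h: a_k = 4, 4, 8, 0, 16, -16, 48, …
ICs: h(0) = 4.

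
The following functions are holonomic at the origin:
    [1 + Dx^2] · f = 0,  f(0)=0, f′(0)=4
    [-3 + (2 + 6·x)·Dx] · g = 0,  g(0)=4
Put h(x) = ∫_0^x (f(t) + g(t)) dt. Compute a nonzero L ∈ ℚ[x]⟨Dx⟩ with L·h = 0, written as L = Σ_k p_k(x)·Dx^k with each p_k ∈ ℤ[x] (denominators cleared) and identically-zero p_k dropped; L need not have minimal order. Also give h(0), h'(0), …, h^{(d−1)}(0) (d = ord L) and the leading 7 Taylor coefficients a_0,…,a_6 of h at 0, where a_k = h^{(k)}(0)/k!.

f: a_k = 0, 4, 0, -2/3, 0, 1/30, 0, …
g: a_k = 4, 6, -9/2, 27/4, -405/32, 1701/64, -15309/256, …
f+g: L₀ = lclm(L_f,L_g), ord ≤ 2+1.
Integrate: L := L₀·Dx.
L = (-93 - 72·x - 108·x^2)·Dx + (-10 + 18·x + 216·x^2 + 216·x^3)·Dx^2 + (-93 - 72·x - 108·x^2)·Dx^3 + (-10 + 18·x + 216·x^2 + 216·x^3)·Dx^4  (order 4).
h: a_k = 0, 4, 5, -3/2, 73/48, -81/32, 25547/5760, …
ICs: h(0) = 0, h′(0) = 4, h′′(0) = 10, h′′′(0) = -9.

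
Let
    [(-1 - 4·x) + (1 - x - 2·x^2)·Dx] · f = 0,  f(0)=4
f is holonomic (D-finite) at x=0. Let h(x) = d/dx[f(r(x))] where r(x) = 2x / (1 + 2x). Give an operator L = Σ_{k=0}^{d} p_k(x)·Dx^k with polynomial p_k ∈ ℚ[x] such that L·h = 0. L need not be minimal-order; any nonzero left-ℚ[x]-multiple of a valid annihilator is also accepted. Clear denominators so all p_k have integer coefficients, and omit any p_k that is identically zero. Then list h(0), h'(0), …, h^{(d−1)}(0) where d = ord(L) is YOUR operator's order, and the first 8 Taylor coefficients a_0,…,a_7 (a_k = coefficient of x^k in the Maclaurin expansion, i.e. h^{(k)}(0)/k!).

L = (8 + 48·x + 288·x^2 + 320·x^3) + (-1 - 14·x - 36·x^2 + 56·x^3 + 160·x^4)·Dx  (order 1).
h: a_k = 8, 64, 0, 1024, -2560, 18432, -71680, 360448, …
ICs: h(0) = 8.

f: a_k = 4, 4, 12, 20, 44, 84, 172, 340, …
h₀=f(r): pull back L_f along r ⇒ L₀.
h₀' ⇒ L via d/dx closure of L₀.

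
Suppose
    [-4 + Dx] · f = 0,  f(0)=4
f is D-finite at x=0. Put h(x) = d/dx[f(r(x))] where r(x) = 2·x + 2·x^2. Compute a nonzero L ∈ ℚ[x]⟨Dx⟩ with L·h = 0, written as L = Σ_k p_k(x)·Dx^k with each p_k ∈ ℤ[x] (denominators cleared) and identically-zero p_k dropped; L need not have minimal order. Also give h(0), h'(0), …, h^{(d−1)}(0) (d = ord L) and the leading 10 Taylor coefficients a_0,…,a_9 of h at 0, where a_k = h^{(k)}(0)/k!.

f: a_k = 4, 16, 32, 128/3, 128/3, 512/15, 1024/45, 4096/315, 2048/315, 8192/2835, …
h₀=f(r): pull back L_f along r ⇒ L₀.
h=h₀': d/dx-closure on L₀ ⇒ L.
L = (10 + 32·x + 32·x^2) + (-1 - 2·x)·Dx  (order 1).
h: a_k = 32, 320, 1792, 22016/3, 72704/3, 1021952/15, 1515520/9, 117850112/315, 239091712/315, 576290816/405, …
ICs: h(0) = 32.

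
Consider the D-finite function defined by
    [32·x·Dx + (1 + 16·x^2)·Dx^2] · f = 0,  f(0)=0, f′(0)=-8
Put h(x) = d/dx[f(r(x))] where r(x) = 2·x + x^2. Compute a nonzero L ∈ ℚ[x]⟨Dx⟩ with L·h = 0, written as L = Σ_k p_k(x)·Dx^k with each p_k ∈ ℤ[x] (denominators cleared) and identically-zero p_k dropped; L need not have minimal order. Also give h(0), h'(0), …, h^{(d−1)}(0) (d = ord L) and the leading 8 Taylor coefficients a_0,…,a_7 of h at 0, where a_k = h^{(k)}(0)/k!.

L = (-1 + 128·x + 256·x^2 + 192·x^3 + 48·x^4) + (1 + x + 64·x^2 + 128·x^3 + 80·x^4 + 16·x^5)·Dx  (order 1).
h: a_k = -16, -16, 1024, 2048, -64256, -196352, 3964928, 16646144, …
ICs: h(0) = -16.

f: a_k = 0, -8, 0, 128/3, 0, -2048/5, 0, 32768/7, …
f∘r: x↦r, Dx↦Dx/r' in L_f ⇒ L₀.
Differentiate: ansatz ord ≤ ord L₀ ⇒ L.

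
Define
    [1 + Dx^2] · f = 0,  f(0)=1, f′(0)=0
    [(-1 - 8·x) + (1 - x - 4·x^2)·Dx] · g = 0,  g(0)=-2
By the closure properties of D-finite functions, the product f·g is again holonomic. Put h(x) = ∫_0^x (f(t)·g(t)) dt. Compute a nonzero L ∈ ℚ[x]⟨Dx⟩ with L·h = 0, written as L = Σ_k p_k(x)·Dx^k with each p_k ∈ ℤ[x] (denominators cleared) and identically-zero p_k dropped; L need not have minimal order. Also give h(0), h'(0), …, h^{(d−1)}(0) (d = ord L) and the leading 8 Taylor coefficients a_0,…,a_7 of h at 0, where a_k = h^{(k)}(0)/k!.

L = (7 + x + 4·x^2)·Dx + (2 + 16·x)·Dx^2 + (-1 + x + 4·x^2)·Dx^3  (order 3).
h: a_k = 0, -2, -1, -3, -17/4, -637/60, -1453/72, -17147/360, …
ICs: h(0) = 0, h′(0) = -2, h′′(0) = -2.

f: a_k = 1, 0, -1/2, 0, 1/24, 0, -1/720, 0, …
g: a_k = -2, -2, -10, -18, -58, -130, -362, -882, …
Product ⇒ symmetric product L₀, ord ≤ 2.
h=∫₀ˣh₀: take L = L₀·Dx.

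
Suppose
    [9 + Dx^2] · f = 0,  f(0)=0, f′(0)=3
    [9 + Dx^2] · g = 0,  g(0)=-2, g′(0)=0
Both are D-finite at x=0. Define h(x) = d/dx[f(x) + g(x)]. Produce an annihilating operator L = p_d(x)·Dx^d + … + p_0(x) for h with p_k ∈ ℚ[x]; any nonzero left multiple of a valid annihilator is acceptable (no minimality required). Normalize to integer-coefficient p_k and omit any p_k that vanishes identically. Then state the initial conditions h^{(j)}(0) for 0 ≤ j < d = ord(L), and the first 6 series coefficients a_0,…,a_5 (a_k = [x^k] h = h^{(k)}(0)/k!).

f: a_k = 0, 3, 0, -9/2, 0, 81/40, …
g: a_k = -2, 0, 9, 0, -27/4, 0, …
Weyl lclm of L_f,L_g ⇒ L₀ (ord ≤ 4).
Derive L from L₀ (diff closure).
L = 9 + Dx^2  (order 2).
h: a_k = 3, 18, -27/2, -27, 81/8, 243/20, …
ICs: h(0) = 3, h′(0) = 18.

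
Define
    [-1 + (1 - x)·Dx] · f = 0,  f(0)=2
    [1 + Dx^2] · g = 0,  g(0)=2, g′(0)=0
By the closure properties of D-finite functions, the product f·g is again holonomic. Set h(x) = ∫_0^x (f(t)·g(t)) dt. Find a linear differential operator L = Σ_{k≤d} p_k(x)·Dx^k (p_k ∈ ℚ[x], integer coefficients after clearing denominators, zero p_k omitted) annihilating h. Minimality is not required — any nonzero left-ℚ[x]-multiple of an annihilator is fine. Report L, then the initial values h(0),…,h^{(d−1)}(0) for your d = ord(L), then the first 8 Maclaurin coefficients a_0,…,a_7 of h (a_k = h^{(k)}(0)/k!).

f: a_k = 2, 2, 2, 2, 2, 2, 2, 2, …
g: a_k = 2, 0, -1, 0, 1/12, 0, -1/360, 0, …
L₀ := L_f ⊗_s L_g (sym. prod.), ord ≤ 2.
∫: right-multiply L₀ by Dx.
L = (-1 + x)·Dx + 2·Dx^2 + (-1 + x)·Dx^3  (order 3).
h: a_k = 0, 4, 2, 2/3, 1/2, 13/30, 13/36, 389/1260, …
ICs: h(0) = 0, h′(0) = 4, h′′(0) = 4.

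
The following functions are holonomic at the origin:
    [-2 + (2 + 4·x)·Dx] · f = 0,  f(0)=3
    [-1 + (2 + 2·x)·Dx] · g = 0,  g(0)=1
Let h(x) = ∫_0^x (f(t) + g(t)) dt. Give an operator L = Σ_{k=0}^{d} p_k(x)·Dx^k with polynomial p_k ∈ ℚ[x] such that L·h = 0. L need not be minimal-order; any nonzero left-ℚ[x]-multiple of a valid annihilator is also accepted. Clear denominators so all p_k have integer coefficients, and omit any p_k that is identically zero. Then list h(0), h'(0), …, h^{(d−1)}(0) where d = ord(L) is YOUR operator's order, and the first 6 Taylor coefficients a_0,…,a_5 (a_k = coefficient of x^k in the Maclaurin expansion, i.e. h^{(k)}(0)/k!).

L = -Dx + (3 + 4·x)·Dx^2 + (2 + 6·x + 4·x^2)·Dx^3  (order 3).
h: a_k = 0, 4, 7/4, -13/24, 25/64, -49/128, …
ICs: h(0) = 0, h′(0) = 4, h′′(0) = 7/2.

f: a_k = 3, 3, -3/2, 3/2, -15/8, 21/8, …
g: a_k = 1, 1/2, -1/8, 1/16, -5/128, 7/256, …
Weyl lclm of L_f,L_g ⇒ L₀ (ord ≤ 2).
h=∫h₀ ⇒ L = L₀·Dx.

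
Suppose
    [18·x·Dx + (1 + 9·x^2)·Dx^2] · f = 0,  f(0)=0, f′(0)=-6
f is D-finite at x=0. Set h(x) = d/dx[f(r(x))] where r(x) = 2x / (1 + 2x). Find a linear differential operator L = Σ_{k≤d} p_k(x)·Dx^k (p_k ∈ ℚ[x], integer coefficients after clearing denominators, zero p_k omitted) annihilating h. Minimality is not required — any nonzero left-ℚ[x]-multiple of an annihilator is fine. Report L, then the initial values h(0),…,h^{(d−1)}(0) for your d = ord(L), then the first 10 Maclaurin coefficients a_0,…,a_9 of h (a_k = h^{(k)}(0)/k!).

L = (4 + 80·x) + (1 + 4·x + 40·x^2)·Dx  (order 1).
h: a_k = -12, 48, 288, -3072, 768, 119808, -509952, -2752512, 31408128, -15532032, …
ICs: h(0) = -12.

f: a_k = 0, -6, 0, 18, 0, -486/5, 0, 4374/7, 0, -4374, …
Substitute x→r, Dx→(1/r')Dx; clear ⇒ L₀.
h=h₀': d/dx-closure on L₀ ⇒ L.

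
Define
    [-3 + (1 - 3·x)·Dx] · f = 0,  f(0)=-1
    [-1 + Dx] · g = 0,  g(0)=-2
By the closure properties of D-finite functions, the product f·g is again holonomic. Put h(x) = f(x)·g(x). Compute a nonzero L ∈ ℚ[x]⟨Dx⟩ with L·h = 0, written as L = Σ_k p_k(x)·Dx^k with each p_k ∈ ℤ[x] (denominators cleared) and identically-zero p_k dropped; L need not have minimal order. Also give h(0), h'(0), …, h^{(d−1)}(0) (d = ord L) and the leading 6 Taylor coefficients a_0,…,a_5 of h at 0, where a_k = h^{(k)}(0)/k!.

f: a_k = -1, -3, -9, -27, -81, -243, …
g: a_k = -2, -2, -1, -1/3, -1/12, -1/60, …
h₀=f·g: eliminate ⇒ L₀, order ≤ 1·1.
L = (4 - 3·x) + (-1 + 3·x)·Dx  (order 1).
h: a_k = 2, 8, 25, 226/3, 2713/12, 10174/15, …
ICs: h(0) = 2.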